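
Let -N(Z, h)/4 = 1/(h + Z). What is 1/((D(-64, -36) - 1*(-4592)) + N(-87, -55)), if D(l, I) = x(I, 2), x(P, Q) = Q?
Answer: 71/326176 ≈ 0.00021767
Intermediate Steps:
D(l, I) = 2
N(Z, h) = -4/(Z + h) (N(Z, h) = -4/(h + Z) = -4/(Z + h))
1/((D(-64, -36) - 1*(-4592)) + N(-87, -55)) = 1/((2 - 1*(-4592)) - 4/(-87 - 55)) = 1/((2 + 4592) - 4/(-142)) = 1/(4594 - 4*(-1/142)) = 1/(4594 + 2/71) = 1/(326176/71) = 71/326176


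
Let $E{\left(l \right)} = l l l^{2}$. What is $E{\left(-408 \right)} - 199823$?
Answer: $27710063473$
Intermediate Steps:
$E{\left(l \right)} = l^{4}$ ($E{\left(l \right)} = l^{2} l^{2} = l^{4}$)
$E{\left(-408 \right)} - 199823 = \left(-408\right)^{4} - 199823 = 27710263296 - 199823 = 27710063473$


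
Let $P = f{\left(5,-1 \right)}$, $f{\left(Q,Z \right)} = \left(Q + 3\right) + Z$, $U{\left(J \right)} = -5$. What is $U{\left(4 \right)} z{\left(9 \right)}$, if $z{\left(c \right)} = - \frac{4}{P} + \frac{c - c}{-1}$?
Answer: $\frac{20}{7} \approx 2.8571$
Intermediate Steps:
$f{\left(Q,Z \right)} = 3 + Q + Z$ ($f{\left(Q,Z \right)} = \left(3 + Q\right) + Z = 3 + Q + Z$)
$P = 7$ ($P = 3 + 5 - 1 = 7$)
$z{\left(c \right)} = - \frac{4}{7}$ ($z{\left(c \right)} = - \frac{4}{7} + \frac{c - c}{-1} = \left(-4\right) \frac{1}{7} + 0 \left(-1\right) = - \frac{4}{7} + 0 = - \frac{4}{7}$)
$U{\left(4 \right)} z{\left(9 \right)} = \left(-5\right) \left(- \frac{4}{7}\right) = \frac{20}{7}$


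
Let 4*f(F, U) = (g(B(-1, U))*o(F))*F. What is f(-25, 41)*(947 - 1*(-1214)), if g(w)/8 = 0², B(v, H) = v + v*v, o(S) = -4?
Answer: 0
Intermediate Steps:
B(v, H) = v + v²
g(w) = 0 (g(w) = 8*0² = 8*0 = 0)
f(F, U) = 0 (f(F, U) = ((0*(-4))*F)/4 = (0*F)/4 = (¼)*0 = 0)
f(-25, 41)*(947 - 1*(-1214)) = 0*(947 - 1*(-1214)) = 0*(947 + 1214) = 0*2161 = 0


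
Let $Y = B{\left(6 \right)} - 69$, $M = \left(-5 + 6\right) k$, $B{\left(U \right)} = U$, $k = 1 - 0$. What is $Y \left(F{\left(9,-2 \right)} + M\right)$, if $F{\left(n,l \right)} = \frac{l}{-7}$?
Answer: $-81$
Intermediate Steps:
$k = 1$ ($k = 1 + 0 = 1$)
$F{\left(n,l \right)} = - \frac{l}{7}$ ($F{\left(n,l \right)} = l \left(- \frac{1}{7}\right) = - \frac{l}{7}$)
$M = 1$ ($M = \left(-5 + 6\right) 1 = 1 \cdot 1 = 1$)
$Y = -63$ ($Y = 6 - 69 = -63$)
$Y \left(F{\left(9,-2 \right)} + M\right) = - 63 \left(\left(- \frac{1}{7}\right) \left(-2\right) + 1\right) = - 63 \left(\frac{2}{7} + 1\right) = \left(-63\right) \frac{9}{7} = -81$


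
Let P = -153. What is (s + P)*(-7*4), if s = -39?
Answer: 5376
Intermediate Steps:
(s + P)*(-7*4) = (-39 - 153)*(-7*4) = -192*(-28) = 5376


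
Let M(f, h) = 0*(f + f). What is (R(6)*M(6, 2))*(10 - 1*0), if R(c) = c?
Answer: 0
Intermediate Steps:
M(f, h) = 0 (M(f, h) = 0*(2*f) = 0)
(R(6)*M(6, 2))*(10 - 1*0) = (6*0)*(10 - 1*0) = 0*(10 + 0) = 0*10 = 0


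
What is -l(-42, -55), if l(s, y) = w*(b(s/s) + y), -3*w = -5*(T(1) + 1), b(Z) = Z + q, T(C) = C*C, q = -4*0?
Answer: 180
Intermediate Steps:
q = 0
T(C) = C²
b(Z) = Z (b(Z) = Z + 0 = Z)
w = 10/3 (w = -(-5)*(1² + 1)/3 = -(-5)*(1 + 1)/3 = -(-5)*2/3 = -⅓*(-10) = 10/3 ≈ 3.3333)
l(s, y) = 10/3 + 10*y/3 (l(s, y) = 10*(s/s + y)/3 = 10*(1 + y)/3 = 10/3 + 10*y/3)
-l(-42, -55) = -(10/3 + (10/3)*(-55)) = -(10/3 - 550/3) = -1*(-180) = 180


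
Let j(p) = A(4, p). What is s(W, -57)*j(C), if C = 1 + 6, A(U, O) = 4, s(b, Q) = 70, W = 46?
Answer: 280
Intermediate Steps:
C = 7
j(p) = 4
s(W, -57)*j(C) = 70*4 = 280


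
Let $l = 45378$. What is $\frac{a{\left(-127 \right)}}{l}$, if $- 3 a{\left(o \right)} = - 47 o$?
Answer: $- \frac{5969}{136134} \approx -0.043846$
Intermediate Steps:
$a{\left(o \right)} = \frac{47 o}{3}$ ($a{\left(o \right)} = - \frac{\left(-47\right) o}{3} = \frac{47 o}{3}$)
$\frac{a{\left(-127 \right)}}{l} = \frac{\frac{47}{3} \left(-127\right)}{45378} = \left(- \frac{5969}{3}\right) \frac{1}{45378} = - \frac{5969}{136134}$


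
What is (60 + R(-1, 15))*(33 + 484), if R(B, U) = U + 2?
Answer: 39809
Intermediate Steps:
R(B, U) = 2 + U
(60 + R(-1, 15))*(33 + 484) = (60 + (2 + 15))*(33 + 484) = (60 + 17)*517 = 77*517 = 39809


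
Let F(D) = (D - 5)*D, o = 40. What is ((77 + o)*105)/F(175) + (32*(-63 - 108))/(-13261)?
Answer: 9305811/11271850 ≈ 0.82558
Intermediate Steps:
F(D) = D*(-5 + D) (F(D) = (-5 + D)*D = D*(-5 + D))
((77 + o)*105)/F(175) + (32*(-63 - 108))/(-13261) = ((77 + 40)*105)/((175*(-5 + 175))) + (32*(-63 - 108))/(-13261) = (117*105)/((175*170)) + (32*(-171))*(-1/13261) = 12285/29750 - 5472*(-1/13261) = 12285*(1/29750) + 5472/13261 = 351/850 + 5472/13261 = 9305811/11271850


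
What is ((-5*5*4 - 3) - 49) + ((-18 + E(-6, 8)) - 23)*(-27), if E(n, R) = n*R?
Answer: 2251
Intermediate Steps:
E(n, R) = R*n
((-5*5*4 - 3) - 49) + ((-18 + E(-6, 8)) - 23)*(-27) = ((-5*5*4 - 3) - 49) + ((-18 + 8*(-6)) - 23)*(-27) = ((-25*4 - 3) - 49) + ((-18 - 48) - 23)*(-27) = ((-100 - 3) - 49) + (-66 - 23)*(-27) = (-103 - 49) - 89*(-27) = -152 + 2403 = 2251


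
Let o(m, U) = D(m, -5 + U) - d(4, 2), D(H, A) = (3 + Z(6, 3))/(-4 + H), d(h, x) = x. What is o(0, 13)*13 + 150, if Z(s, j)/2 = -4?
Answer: 561/4 ≈ 140.25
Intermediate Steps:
Z(s, j) = -8 (Z(s, j) = 2*(-4) = -8)
D(H, A) = -5/(-4 + H) (D(H, A) = (3 - 8)/(-4 + H) = -5/(-4 + H))
o(m, U) = -2 - 5/(-4 + m) (o(m, U) = -5/(-4 + m) - 1*2 = -5/(-4 + m) - 2 = -2 - 5/(-4 + m))
o(0, 13)*13 + 150 = ((3 - 2*0)/(-4 + 0))*13 + 150 = ((3 + 0)/(-4))*13 + 150 = -1/4*3*13 + 150 = -3/4*13 + 150 = -39/4 + 150 = 561/4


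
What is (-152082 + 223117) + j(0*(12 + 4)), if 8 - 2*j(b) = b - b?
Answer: 71039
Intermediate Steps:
j(b) = 4 (j(b) = 4 - (b - b)/2 = 4 - ½*0 = 4 + 0 = 4)
(-152082 + 223117) + j(0*(12 + 4)) = (-152082 + 223117) + 4 = 71035 + 4 = 71039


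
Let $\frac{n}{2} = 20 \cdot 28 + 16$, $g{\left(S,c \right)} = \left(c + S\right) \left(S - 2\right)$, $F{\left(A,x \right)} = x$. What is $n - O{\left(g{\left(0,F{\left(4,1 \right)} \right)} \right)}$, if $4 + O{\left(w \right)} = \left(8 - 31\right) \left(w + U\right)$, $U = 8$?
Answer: $1294$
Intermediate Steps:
$g{\left(S,c \right)} = \left(-2 + S\right) \left(S + c\right)$ ($g{\left(S,c \right)} = \left(S + c\right) \left(-2 + S\right) = \left(-2 + S\right) \left(S + c\right)$)
$O{\left(w \right)} = -188 - 23 w$ ($O{\left(w \right)} = -4 + \left(8 - 31\right) \left(w + 8\right) = -4 - 23 \left(8 + w\right) = -4 - \left(184 + 23 w\right) = -188 - 23 w$)
$n = 1152$ ($n = 2 \left(20 \cdot 28 + 16\right) = 2 \left(560 + 16\right) = 2 \cdot 576 = 1152$)
$n - O{\left(g{\left(0,F{\left(4,1 \right)} \right)} \right)} = 1152 - \left(-188 - 23 \left(0^{2} - 0 - 2 + 0 \cdot 1\right)\right) = 1152 - \left(-188 - 23 \left(0 + 0 - 2 + 0\right)\right) = 1152 - \left(-188 - -46\right) = 1152 - \left(-188 + 46\right) = 1152 - -142 = 1152 + 142 = 1294$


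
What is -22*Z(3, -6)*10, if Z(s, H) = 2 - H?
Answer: -1760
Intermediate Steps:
-22*Z(3, -6)*10 = -22*(2 - 1*(-6))*10 = -22*(2 + 6)*10 = -22*8*10 = -176*10 = -1760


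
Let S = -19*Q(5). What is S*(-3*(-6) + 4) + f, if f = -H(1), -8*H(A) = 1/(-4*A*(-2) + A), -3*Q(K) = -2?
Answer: -20063/72 ≈ -278.65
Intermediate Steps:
Q(K) = ⅔ (Q(K) = -⅓*(-2) = ⅔)
H(A) = -1/(72*A) (H(A) = -1/(8*(-4*A*(-2) + A)) = -1/(8*(8*A + A)) = -1/(9*A)/8 = -1/(72*A))
f = 1/72 (f = -(-1)/(72*1) = -(-1)/72 = -1*(-1/72) = 1/72 ≈ 0.013889)
S = -38/3 (S = -19*⅔ = -38/3 ≈ -12.667)
S*(-3*(-6) + 4) + f = -38*(-3*(-6) + 4)/3 + 1/72 = -38*(18 + 4)/3 + 1/72 = -38/3*22 + 1/72 = -836/3 + 1/72 = -20063/72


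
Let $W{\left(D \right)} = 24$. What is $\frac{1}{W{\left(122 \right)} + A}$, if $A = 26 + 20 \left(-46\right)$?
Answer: $- \frac{1}{870} \approx -0.0011494$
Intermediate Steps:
$A = -894$ ($A = 26 - 920 = -894$)
$\frac{1}{W{\left(122 \right)} + A} = \frac{1}{24 - 894} = \frac{1}{-870} = - \frac{1}{870}$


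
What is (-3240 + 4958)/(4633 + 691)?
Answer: 859/2662 ≈ 0.32269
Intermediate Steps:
(-3240 + 4958)/(4633 + 691) = 1718/5324 = 1718*(1/5324) = 859/2662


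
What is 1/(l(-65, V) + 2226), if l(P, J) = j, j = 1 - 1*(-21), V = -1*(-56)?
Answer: 1/2248 ≈ 0.00044484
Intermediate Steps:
V = 56
j = 22 (j = 1 + 21 = 22)
l(P, J) = 22
1/(l(-65, V) + 2226) = 1/(22 + 2226) = 1/2248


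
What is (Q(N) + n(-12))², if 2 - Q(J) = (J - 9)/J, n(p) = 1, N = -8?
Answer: 49/64 ≈ 0.76563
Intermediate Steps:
Q(J) = 2 - (-9 + J)/J (Q(J) = 2 - (J - 9)/J = 2 - (-9 + J)/J)
(Q(N) + n(-12))² = ((9 - 8)/(-8) + 1)² = (-⅛*1 + 1)² = (-⅛ + 1)² = (7/8)² = 49/64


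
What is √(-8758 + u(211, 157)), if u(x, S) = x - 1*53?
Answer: 10*I*√86 ≈ 92.736*I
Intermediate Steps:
u(x, S) = -53 + x (u(x, S) = x - 53 = -53 + x)
√(-8758 + u(211, 157)) = √(-8758 + (-53 + 211)) = √(-8758 + 158) = √(-8600) = 10*I*√86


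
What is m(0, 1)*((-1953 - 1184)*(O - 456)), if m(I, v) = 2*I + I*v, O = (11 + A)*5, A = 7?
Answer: 0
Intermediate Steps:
O = 90 (O = (11 + 7)*5 = 18*5 = 90)
m(0, 1)*((-1953 - 1184)*(O - 456)) = (0*(2 + 1))*((-1953 - 1184)*(90 - 456)) = (0*3)*(-3137*(-366)) = 0*1148142 = 0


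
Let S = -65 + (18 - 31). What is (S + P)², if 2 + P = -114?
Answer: 37636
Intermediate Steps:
S = -78 (S = -65 - 13 = -78)
P = -116 (P = -2 - 114 = -116)
(S + P)² = (-78 - 116)² = (-194)² = 37636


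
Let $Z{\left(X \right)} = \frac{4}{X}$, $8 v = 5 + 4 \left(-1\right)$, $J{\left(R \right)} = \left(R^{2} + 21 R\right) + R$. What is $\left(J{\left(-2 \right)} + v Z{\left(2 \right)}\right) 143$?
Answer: $- \frac{22737}{4} \approx -5684.3$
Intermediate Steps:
$J{\left(R \right)} = R^{2} + 22 R$
$v = \frac{1}{8}$ ($v = \frac{5 + 4 \left(-1\right)}{8} = \frac{5 - 4}{8} = \frac{1}{8} \cdot 1 = \frac{1}{8} \approx 0.125$)
$\left(J{\left(-2 \right)} + v Z{\left(2 \right)}\right) 143 = \left(- 2 \left(22 - 2\right) + \frac{4 \cdot \frac{1}{2}}{8}\right) 143 = \left(\left(-2\right) 20 + \frac{4 \cdot \frac{1}{2}}{8}\right) 143 = \left(-40 + \frac{1}{8} \cdot 2\right) 143 = \left(-40 + \frac{1}{4}\right) 143 = \left(- \frac{159}{4}\right) 143 = - \frac{22737}{4}$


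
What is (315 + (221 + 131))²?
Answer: 444889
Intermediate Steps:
(315 + (221 + 131))² = (315 + 352)² = 667² = 444889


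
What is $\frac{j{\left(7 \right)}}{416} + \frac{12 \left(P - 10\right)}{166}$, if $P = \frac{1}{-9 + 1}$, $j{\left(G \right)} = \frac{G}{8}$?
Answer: $- \frac{201595}{276224} \approx -0.72982$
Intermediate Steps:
$j{\left(G \right)} = \frac{G}{8}$ ($j{\left(G \right)} = G \frac{1}{8} = \frac{G}{8}$)
$P = - \frac{1}{8}$ ($P = \frac{1}{-8} = - \frac{1}{8} \approx -0.125$)
$\frac{j{\left(7 \right)}}{416} + \frac{12 \left(P - 10\right)}{166} = \frac{\frac{1}{8} \cdot 7}{416} + \frac{12 \left(- \frac{1}{8} - 10\right)}{166} = \frac{7}{8} \cdot \frac{1}{416} + 12 \left(- \frac{81}{8}\right) \frac{1}{166} = \frac{7}{3328} - \frac{243}{332} = - \frac{201595}{276224}$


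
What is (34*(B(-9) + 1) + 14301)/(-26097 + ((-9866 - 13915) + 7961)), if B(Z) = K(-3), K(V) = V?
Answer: -14233/41917 ≈ -0.33955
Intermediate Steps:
B(Z) = -3
(34*(B(-9) + 1) + 14301)/(-26097 + ((-9866 - 13915) + 7961)) = (34*(-3 + 1) + 14301)/(-26097 + ((-9866 - 13915) + 7961)) = (34*(-2) + 14301)/(-26097 + (-23781 + 7961)) = (-68 + 14301)/(-26097 - 15820) = 14233/(-41917) = 14233*(-1/41917) = -14233/41917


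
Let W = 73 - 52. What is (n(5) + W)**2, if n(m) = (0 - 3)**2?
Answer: 900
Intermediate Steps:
n(m) = 9 (n(m) = (-3)**2 = 9)
W = 21
(n(5) + W)**2 = (9 + 21)**2 = 30**2 = 900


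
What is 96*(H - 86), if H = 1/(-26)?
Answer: -107376/13 ≈ -8259.7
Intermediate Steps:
H = -1/26 ≈ -0.038462
96*(H - 86) = 96*(-1/26 - 86) = 96*(-2237/26) = -107376/13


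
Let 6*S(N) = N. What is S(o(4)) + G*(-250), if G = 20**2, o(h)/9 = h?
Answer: -99994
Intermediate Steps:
o(h) = 9*h
S(N) = N/6
G = 400
S(o(4)) + G*(-250) = (9*4)/6 + 400*(-250) = (1/6)*36 - 100000 = 6 - 100000 = -99994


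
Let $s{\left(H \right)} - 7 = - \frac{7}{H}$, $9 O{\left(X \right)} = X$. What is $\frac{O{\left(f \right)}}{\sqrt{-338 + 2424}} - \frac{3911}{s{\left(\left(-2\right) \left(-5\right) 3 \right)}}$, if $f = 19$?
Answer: $- \frac{117330}{203} + \frac{19 \sqrt{2086}}{18774} \approx -577.93$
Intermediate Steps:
$O{\left(X \right)} = \frac{X}{9}$
$s{\left(H \right)} = 7 - \frac{7}{H}$
$\frac{O{\left(f \right)}}{\sqrt{-338 + 2424}} - \frac{3911}{s{\left(\left(-2\right) \left(-5\right) 3 \right)}} = \frac{\frac{1}{9} \cdot 19}{\sqrt{-338 + 2424}} - \frac{3911}{7 - \frac{7}{\left(-2\right) \left(-5\right) 3}} = \frac{19}{9 \sqrt{2086}} - \frac{3911}{7 - \frac{7}{10 \cdot 3}} = \frac{19 \frac{\sqrt{2086}}{2086}}{9} - \frac{3911}{7 - \frac{7}{30}} = \frac{19 \sqrt{2086}}{18774} - \frac{3911}{7 - \frac{7}{30}} = \frac{19 \sqrt{2086}}{18774} - \frac{3911}{\frac{203}{30}} = \frac{19 \sqrt{2086}}{18774} - \frac{117330}{203} = - \frac{117330}{203} + \frac{19 \sqrt{2086}}{18774}$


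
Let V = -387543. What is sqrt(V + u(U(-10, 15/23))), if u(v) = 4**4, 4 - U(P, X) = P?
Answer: I*sqrt(387287) ≈ 622.32*I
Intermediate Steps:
U(P, X) = 4 - P
u(v) = 256
sqrt(V + u(U(-10, 15/23))) = sqrt(-387543 + 256) = sqrt(-387287) = I*sqrt(387287)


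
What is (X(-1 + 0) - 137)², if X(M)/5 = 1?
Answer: 17424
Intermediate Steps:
X(M) = 5 (X(M) = 5*1 = 5)
(X(-1 + 0) - 137)² = (5 - 137)² = (-132)² = 17424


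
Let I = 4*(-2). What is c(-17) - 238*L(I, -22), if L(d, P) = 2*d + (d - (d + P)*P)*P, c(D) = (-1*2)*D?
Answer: -3493806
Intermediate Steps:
I = -8
c(D) = -2*D
L(d, P) = 2*d + P*(d - P*(P + d)) (L(d, P) = 2*d + (d - (P + d)*P)*P = 2*d + (d - P*(P + d))*P = 2*d + P*(d - P*(P + d)))
c(-17) - 238*L(I, -22) = -2*(-17) - 238*(-1*(-22)³ + 2*(-8) - 22*(-8) - 1*(-8)*(-22)²) = 34 - 238*(-1*(-10648) - 16 + 176 - 1*(-8)*484) = 34 - 238*(10648 - 16 + 176 + 3872) = 34 - 238*14680 = 34 - 3493840 = -3493806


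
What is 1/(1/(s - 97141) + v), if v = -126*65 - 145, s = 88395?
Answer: -8746/72897911 ≈ -0.00011998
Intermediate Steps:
v = -8335 (v = -8190 - 145 = -8335)
1/(1/(s - 97141) + v) = 1/(1/(88395 - 97141) - 8335) = 1/(1/(-8746) - 8335) = 1/(-1/8746 - 8335) = 1/(-72897911/8746) = -8746/72897911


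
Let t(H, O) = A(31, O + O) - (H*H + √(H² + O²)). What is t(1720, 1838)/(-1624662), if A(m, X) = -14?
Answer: 493069/270777 + √1584161/812331 ≈ 1.8225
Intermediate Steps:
t(H, O) = -14 - H² - √(H² + O²) (t(H, O) = -14 - (H*H + √(H² + O²)) = -14 - (H² + √(H² + O²)) = -14 + (-H² - √(H² + O²)) = -14 - H² - √(H² + O²))
t(1720, 1838)/(-1624662) = (-14 - 1*1720² - √(1720² + 1838²))/(-1624662) = (-14 - 1*2958400 - √(2958400 + 3378244))*(-1/1624662) = (-14 - 2958400 - √6336644)*(-1/1624662) = (-14 - 2958400 - 2*√1584161)*(-1/1624662) = (-2958414 - 2*√1584161)*(-1/1624662) = 493069/270777 + √1584161/812331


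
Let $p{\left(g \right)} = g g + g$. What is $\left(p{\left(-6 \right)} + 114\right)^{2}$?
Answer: $20736$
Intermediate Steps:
$p{\left(g \right)} = g + g^{2}$ ($p{\left(g \right)} = g^{2} + g = g + g^{2}$)
$\left(p{\left(-6 \right)} + 114\right)^{2} = \left(- 6 \left(1 - 6\right) + 114\right)^{2} = \left(\left(-6\right) \left(-5\right) + 114\right)^{2} = \left(30 + 114\right)^{2} = 144^{2} = 20736$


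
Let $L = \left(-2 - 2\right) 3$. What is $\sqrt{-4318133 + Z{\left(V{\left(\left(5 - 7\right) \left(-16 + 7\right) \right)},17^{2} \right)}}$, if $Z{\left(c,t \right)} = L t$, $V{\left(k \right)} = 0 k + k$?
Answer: $i \sqrt{4321601} \approx 2078.8 i$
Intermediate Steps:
$L = -12$ ($L = \left(-4\right) 3 = -12$)
$V{\left(k \right)} = k$ ($V{\left(k \right)} = 0 + k = k$)
$Z{\left(c,t \right)} = - 12 t$
$\sqrt{-4318133 + Z{\left(V{\left(\left(5 - 7\right) \left(-16 + 7\right) \right)},17^{2} \right)}} = \sqrt{-4318133 - 12 \cdot 17^{2}} = \sqrt{-4318133 - 3468} = \sqrt{-4321601} = i \sqrt{4321601}$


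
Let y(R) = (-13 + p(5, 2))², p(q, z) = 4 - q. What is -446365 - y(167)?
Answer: -446561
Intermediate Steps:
y(R) = 196 (y(R) = (-13 + (4 - 1*5))² = (-13 + (4 - 5))² = (-13 - 1)² = (-14)² = 196)
-446365 - y(167) = -446365 - 1*196 = -446365 - 196 = -446561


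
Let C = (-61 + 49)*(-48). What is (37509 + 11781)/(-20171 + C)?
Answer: -9858/3919 ≈ -2.5154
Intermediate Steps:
C = 576 (C = -12*(-48) = 576)
(37509 + 11781)/(-20171 + C) = (37509 + 11781)/(-20171 + 576) = 49290/(-19595) = 49290*(-1/19595) = -9858/3919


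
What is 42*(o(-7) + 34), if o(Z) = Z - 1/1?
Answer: 1092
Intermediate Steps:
o(Z) = -1 + Z (o(Z) = Z - 1*1 = Z - 1 = -1 + Z)
42*(o(-7) + 34) = 42*((-1 - 7) + 34) = 42*(-8 + 34) = 42*26 = 1092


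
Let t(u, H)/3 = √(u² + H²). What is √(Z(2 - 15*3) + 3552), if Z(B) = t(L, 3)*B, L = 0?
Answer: √3165 ≈ 56.258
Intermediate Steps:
t(u, H) = 3*√(H² + u²) (t(u, H) = 3*√(u² + H²) = 3*√(H² + u²))
Z(B) = 9*B (Z(B) = (3*√(3² + 0²))*B = (3*√(9 + 0))*B = (3*√9)*B = (3*3)*B = 9*B)
√(Z(2 - 15*3) + 3552) = √(9*(2 - 15*3) + 3552) = √(9*(2 - 5*9) + 3552) = √(9*(2 - 45) + 3552) = √(9*(-43) + 3552) = √(-387 + 3552) = √3165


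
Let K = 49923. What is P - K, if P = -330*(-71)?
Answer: -26493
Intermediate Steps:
P = 23430
P - K = 23430 - 1*49923 = 23430 - 49923 = -26493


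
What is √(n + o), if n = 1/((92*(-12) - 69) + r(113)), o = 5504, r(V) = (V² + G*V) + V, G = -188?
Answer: √500402892865/9535 ≈ 74.189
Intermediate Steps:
r(V) = V² - 187*V (r(V) = (V² - 188*V) + V = V² - 187*V)
n = -1/9535 (n = 1/((92*(-12) - 69) + 113*(-187 + 113)) = 1/((-1104 - 69) + 113*(-74)) = 1/(-1173 - 8362) = 1/(-9535) = -1/9535 ≈ -0.00010488)
√(n + o) = √(-1/9535 + 5504) = √(52480639/9535) = √500402892865/9535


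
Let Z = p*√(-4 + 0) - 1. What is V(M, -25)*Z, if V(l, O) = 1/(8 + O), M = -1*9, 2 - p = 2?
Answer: 1/17 ≈ 0.058824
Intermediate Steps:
p = 0 (p = 2 - 1*2 = 2 - 2 = 0)
M = -9
Z = -1 (Z = 0*√(-4 + 0) - 1 = 0*√(-4) - 1 = 0*(2*I) - 1 = 0 - 1 = -1)
V(M, -25)*Z = -1/(8 - 25) = -1/(-17) = -1/17*(-1) = 1/17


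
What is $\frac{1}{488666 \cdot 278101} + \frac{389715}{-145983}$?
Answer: $- \frac{17653895066721069}{6612957067426826} \approx -2.6696$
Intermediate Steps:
$\frac{1}{488666 \cdot 278101} + \frac{389715}{-145983} = \frac{1}{488666} \cdot \frac{1}{278101} + 389715 \left(- \frac{1}{145983}\right) = \frac{1}{135898503266} - \frac{129905}{48661} = - \frac{17653895066721069}{6612957067426826}$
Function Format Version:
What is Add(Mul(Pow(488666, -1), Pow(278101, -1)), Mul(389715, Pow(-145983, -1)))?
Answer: Rational(-17653895066721069, 6612957067426826) ≈ -2.6696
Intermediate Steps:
Add(Mul(Pow(488666, -1), Pow(278101, -1)), Mul(389715, Pow(-145983, -1))) = Add(Mul(Rational(1, 488666), Rational(1, 278101)), Mul(389715, Rational(-1, 145983))) = Add(Rational(1, 135898503266), Rational(-129905, 48661)) = Rational(-17653895066721069, 6612957067426826)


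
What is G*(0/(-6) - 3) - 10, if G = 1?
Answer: -13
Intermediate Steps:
G*(0/(-6) - 3) - 10 = 1*(0/(-6) - 3) - 10 = 1*(0*(-1/6) - 3) - 10 = 1*(0 - 3) - 10 = 1*(-3) - 10 = -3 - 10 = -13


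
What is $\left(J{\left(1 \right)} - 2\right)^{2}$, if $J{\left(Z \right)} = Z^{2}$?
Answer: $1$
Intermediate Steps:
$\left(J{\left(1 \right)} - 2\right)^{2} = \left(1^{2} - 2\right)^{2} = \left(1 + \left(-3 + 1\right)\right)^{2} = \left(1 - 2\right)^{2} = \left(-1\right)^{2} = 1$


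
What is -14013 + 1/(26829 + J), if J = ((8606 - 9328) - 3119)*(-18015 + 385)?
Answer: -949291893566/67743659 ≈ -14013.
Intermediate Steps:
J = 67716830 (J = (-722 - 3119)*(-17630) = -3841*(-17630) = 67716830)
-14013 + 1/(26829 + J) = -14013 + 1/(26829 + 67716830) = -14013 + 1/67743659 = -949291893566/67743659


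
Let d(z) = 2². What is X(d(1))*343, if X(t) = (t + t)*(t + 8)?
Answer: 32928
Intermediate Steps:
d(z) = 4
X(t) = 2*t*(8 + t) (X(t) = (2*t)*(8 + t) = 2*t*(8 + t))
X(d(1))*343 = (2*4*(8 + 4))*343 = (2*4*12)*343 = 96*343 = 32928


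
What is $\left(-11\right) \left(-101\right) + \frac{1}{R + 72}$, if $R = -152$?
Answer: $\frac{88879}{80} \approx 1111.0$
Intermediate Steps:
$\left(-11\right) \left(-101\right) + \frac{1}{R + 72} = \left(-11\right) \left(-101\right) + \frac{1}{-152 + 72} = 1111 + \frac{1}{-80} = 1111 - \frac{1}{80} = \frac{88879}{80}$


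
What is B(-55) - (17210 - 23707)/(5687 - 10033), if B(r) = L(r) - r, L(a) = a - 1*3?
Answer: -19535/4346 ≈ -4.4949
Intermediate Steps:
L(a) = -3 + a (L(a) = a - 3 = -3 + a)
B(r) = -3 (B(r) = (-3 + r) - r = -3)
B(-55) - (17210 - 23707)/(5687 - 10033) = -3 - (17210 - 23707)/(5687 - 10033) = -3 - (-6497)/(-4346) = -3 - (-6497)*(-1)/4346 = -3 - 1*6497/4346 = -3 - 6497/4346 = -19535/4346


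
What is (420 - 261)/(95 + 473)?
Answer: 159/568 ≈ 0.27993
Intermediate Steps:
(420 - 261)/(95 + 473) = 159/568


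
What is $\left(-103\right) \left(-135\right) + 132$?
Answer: $14037$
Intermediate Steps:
$\left(-103\right) \left(-135\right) + 132 = 13905 + 132 = 14037$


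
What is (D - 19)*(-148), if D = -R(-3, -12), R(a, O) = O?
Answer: 1036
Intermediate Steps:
D = 12 (D = -1*(-12) = 12)
(D - 19)*(-148) = (12 - 19)*(-148) = -7*(-148) = 1036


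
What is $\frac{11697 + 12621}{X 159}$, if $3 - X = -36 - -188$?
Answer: $- \frac{8106}{7897} \approx -1.0265$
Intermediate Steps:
$X = -149$ ($X = 3 - \left(-36 - -188\right) = 3 - \left(-36 + 188\right) = 3 - 152 = -149$)
$\frac{11697 + 12621}{X 159} = \frac{11697 + 12621}{\left(-149\right) 159} = \frac{24318}{-23691} = 24318 \left(- \frac{1}{23691}\right) = - \frac{8106}{7897}$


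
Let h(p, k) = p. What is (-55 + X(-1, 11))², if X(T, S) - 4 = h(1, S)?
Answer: 2500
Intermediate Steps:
X(T, S) = 5 (X(T, S) = 4 + 1 = 5)
(-55 + X(-1, 11))² = (-55 + 5)² = (-50)² = 2500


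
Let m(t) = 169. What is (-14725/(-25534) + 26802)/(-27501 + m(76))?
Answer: -684376993/697895288 ≈ -0.98063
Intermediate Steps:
(-14725/(-25534) + 26802)/(-27501 + m(76)) = (-14725/(-25534) + 26802)/(-27501 + 169) = (-14725*(-1/25534) + 26802)/(-27332) = (14725/25534 + 26802)*(-1/27332) = (684376993/25534)*(-1/27332) = -684376993/697895288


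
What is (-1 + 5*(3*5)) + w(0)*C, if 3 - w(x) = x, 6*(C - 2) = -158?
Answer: 1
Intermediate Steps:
C = -73/3 (C = 2 + (⅙)*(-158) = 2 - 79/3 = -73/3 ≈ -24.333)
w(x) = 3 - x
(-1 + 5*(3*5)) + w(0)*C = (-1 + 5*(3*5)) + (3 - 1*0)*(-73/3) = (-1 + 5*15) + (3 + 0)*(-73/3) = (-1 + 75) + 3*(-73/3) = 74 - 73 = 1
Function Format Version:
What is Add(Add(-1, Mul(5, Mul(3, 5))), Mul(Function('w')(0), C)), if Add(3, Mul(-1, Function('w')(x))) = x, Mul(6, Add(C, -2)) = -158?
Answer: 1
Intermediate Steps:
C = Rational(-73, 3) (C = Add(2, Mul(Rational(1, 6), -158)) = Add(2, Rational(-79, 3)) = Rational(-73, 3) ≈ -24.333)
Function('w')(x) = Add(3, Mul(-1, x))
Add(Add(-1, Mul(5, Mul(3, 5))), Mul(Function('w')(0), C)) = Add(Add(-1, Mul(5, Mul(3, 5))), Mul(Add(3, Mul(-1, 0)), Rational(-73, 3))) = Add(Add(-1, Mul(5, 15)), Mul(Add(3, 0), Rational(-73, 3))) = Add(Add(-1, 75), Mul(3, Rational(-73, 3))) = Add(74, -73) = 1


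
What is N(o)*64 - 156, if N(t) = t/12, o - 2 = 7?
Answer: -108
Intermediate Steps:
o = 9 (o = 2 + 7 = 9)
N(t) = t/12 (N(t) = t*(1/12) = t/12)
N(o)*64 - 156 = ((1/12)*9)*64 - 156 = (¾)*64 - 156 = 48 - 156 = -108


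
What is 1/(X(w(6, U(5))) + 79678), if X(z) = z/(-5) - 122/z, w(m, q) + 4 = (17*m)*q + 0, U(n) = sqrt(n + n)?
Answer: 51803168770/4127611343281271 + 13340835*sqrt(10)/4127611343281271 ≈ 1.2561e-5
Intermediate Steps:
U(n) = sqrt(2)*sqrt(n) (U(n) = sqrt(2*n) = sqrt(2)*sqrt(n))
w(m, q) = -4 + 17*m*q (w(m, q) = -4 + ((17*m)*q + 0) = -4 + (17*m*q + 0) = -4 + 17*m*q)
X(z) = -122/z - z/5 (X(z) = z*(-1/5) - 122/z = -z/5 - 122/z = -122/z - z/5)
1/(X(w(6, U(5))) + 79678) = 1/((-122/(-4 + 17*6*(sqrt(2)*sqrt(5))) - (-4 + 17*6*(sqrt(2)*sqrt(5)))/5) + 79678) = 1/((-122/(-4 + 17*6*sqrt(10)) - (-4 + 17*6*sqrt(10))/5) + 79678) = 1/((-122/(-4 + 102*sqrt(10)) - (-4 + 102*sqrt(10))/5) + 79678) = 1/((-122/(-4 + 102*sqrt(10)) + (4/5 - 102*sqrt(10)/5)) + 79678) = 1/((4/5 - 122/(-4 + 102*sqrt(10)) - 102*sqrt(10)/5) + 79678) = 1/(398394/5 - 122/(-4 + 102*sqrt(10)) - 102*sqrt(10)/5)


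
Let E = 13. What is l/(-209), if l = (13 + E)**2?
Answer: -676/209 ≈ -3.2345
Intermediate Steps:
l = 676 (l = (13 + 13)**2 = 26**2 = 676)
l/(-209) = 676/(-209) = 676*(-1/209) = -676/209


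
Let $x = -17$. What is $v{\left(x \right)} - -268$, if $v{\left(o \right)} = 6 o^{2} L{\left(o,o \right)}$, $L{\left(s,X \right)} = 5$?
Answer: $8938$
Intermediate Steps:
$v{\left(o \right)} = 30 o^{2}$ ($v{\left(o \right)} = 6 o^{2} \cdot 5 = 30 o^{2}$)
$v{\left(x \right)} - -268 = 30 \left(-17\right)^{2} - -268 = 30 \cdot 289 + 268 = 8670 + 268 = 8938$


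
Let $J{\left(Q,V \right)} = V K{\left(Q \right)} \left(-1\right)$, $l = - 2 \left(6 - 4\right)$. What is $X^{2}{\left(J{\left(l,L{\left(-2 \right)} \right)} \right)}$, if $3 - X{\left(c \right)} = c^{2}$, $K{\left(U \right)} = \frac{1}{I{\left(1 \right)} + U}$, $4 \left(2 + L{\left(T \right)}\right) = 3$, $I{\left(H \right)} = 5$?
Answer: $\frac{529}{256} \approx 2.0664$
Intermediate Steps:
$L{\left(T \right)} = - \frac{5}{4}$ ($L{\left(T \right)} = -2 + \frac{1}{4} \cdot 3 = -2 + \frac{3}{4} = - \frac{5}{4}$)
$l = -4$ ($l = \left(-2\right) 2 = -4$)
$K{\left(U \right)} = \frac{1}{5 + U}$
$J{\left(Q,V \right)} = - \frac{V}{5 + Q}$ ($J{\left(Q,V \right)} = \frac{V}{5 + Q} \left(-1\right) = - \frac{V}{5 + Q}$)
$X{\left(c \right)} = 3 - c^{2}$
$X^{2}{\left(J{\left(l,L{\left(-2 \right)} \right)} \right)} = \left(3 - \left(\left(-1\right) \left(- \frac{5}{4}\right) \frac{1}{5 - 4}\right)^{2}\right)^{2} = \left(3 - \left(\left(-1\right) \left(- \frac{5}{4}\right) 1^{-1}\right)^{2}\right)^{2} = \left(3 - \left(\left(-1\right) \left(- \frac{5}{4}\right) 1\right)^{2}\right)^{2} = \left(3 - \left(\frac{5}{4}\right)^{2}\right)^{2} = \left(3 - \frac{25}{16}\right)^{2} = \left(\frac{23}{16}\right)^{2} = \frac{529}{256}$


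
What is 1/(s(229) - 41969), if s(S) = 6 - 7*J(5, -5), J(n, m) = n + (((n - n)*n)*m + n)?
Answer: -1/42033 ≈ -2.3791e-5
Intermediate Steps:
J(n, m) = 2*n (J(n, m) = n + ((0*n)*m + n) = n + (0*m + n) = n + (0 + n) = n + n = 2*n)
s(S) = -64 (s(S) = 6 - 14*5 = 6 - 7*10 = 6 - 70 = -64)
1/(s(229) - 41969) = 1/(-64 - 41969) = 1/(-42033) = -1/42033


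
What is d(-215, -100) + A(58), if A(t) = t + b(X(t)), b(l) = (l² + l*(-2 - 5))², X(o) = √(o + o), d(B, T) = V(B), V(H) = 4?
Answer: 19202 - 3248*√29 ≈ 1711.0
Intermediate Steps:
d(B, T) = 4
X(o) = √2*√o (X(o) = √(2*o) = √2*√o)
b(l) = (l² - 7*l)² (b(l) = (l² + l*(-7))² = (l² - 7*l)²)
A(t) = t + 2*t*(-7 + √2*√t)² (A(t) = t + (√2*√t)²*(-7 + √2*√t)² = t + (2*t)*(-7 + √2*√t)² = t + 2*t*(-7 + √2*√t)²)
d(-215, -100) + A(58) = 4 + 58*(1 + 2*(-7 + √2*√58)²) = 4 + 58*(1 + 2*(-7 + 2*√29)²) = 4 + (58 + 116*(-7 + 2*√29)²) = 62 + 116*(-7 + 2*√29)²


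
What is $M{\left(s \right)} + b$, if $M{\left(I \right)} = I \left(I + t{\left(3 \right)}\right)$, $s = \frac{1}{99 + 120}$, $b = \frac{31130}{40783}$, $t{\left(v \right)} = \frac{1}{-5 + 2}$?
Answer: $\frac{165565506}{217332607} \approx 0.76181$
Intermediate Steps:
$t{\left(v \right)} = - \frac{1}{3}$ ($t{\left(v \right)} = \frac{1}{-3} = - \frac{1}{3}$)
$b = \frac{31130}{40783}$ ($b = 31130 \cdot \frac{1}{40783} = \frac{31130}{40783} \approx 0.76331$)
$s = \frac{1}{219} \approx 0.0045662$
$M{\left(I \right)} = I \left(- \frac{1}{3} + I\right)$ ($M{\left(I \right)} = I \left(I - \frac{1}{3}\right) = I \left(- \frac{1}{3} + I\right)$)
$M{\left(s \right)} + b = \frac{- \frac{1}{3} + \frac{1}{219}}{219} + \frac{31130}{40783} = \frac{1}{219} \left(- \frac{24}{73}\right) + \frac{31130}{40783} = - \frac{8}{5329} + \frac{31130}{40783} = \frac{165565506}{217332607}$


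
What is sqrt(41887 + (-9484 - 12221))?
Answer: sqrt(20182) ≈ 142.06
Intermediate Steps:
sqrt(41887 + (-9484 - 12221)) = sqrt(41887 - 21705) = sqrt(20182)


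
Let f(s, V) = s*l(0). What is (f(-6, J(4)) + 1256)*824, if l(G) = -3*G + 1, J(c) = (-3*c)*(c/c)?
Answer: 1030000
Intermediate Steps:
J(c) = -3*c (J(c) = -3*c*1 = -3*c)
l(G) = 1 - 3*G
f(s, V) = s (f(s, V) = s*(1 - 3*0) = s*(1 + 0) = s*1 = s)
(f(-6, J(4)) + 1256)*824 = (-6 + 1256)*824 = 1250*824 = 1030000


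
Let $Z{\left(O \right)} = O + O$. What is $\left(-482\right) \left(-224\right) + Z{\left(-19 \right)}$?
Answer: $107930$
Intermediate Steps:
$Z{\left(O \right)} = 2 O$
$\left(-482\right) \left(-224\right) + Z{\left(-19 \right)} = \left(-482\right) \left(-224\right) + 2 \left(-19\right) = 107968 - 38 = 107930$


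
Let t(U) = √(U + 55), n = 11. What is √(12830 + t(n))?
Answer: √(12830 + √66) ≈ 113.31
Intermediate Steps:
t(U) = √(55 + U)
√(12830 + t(n)) = √(12830 + √(55 + 11)) = √(12830 + √66)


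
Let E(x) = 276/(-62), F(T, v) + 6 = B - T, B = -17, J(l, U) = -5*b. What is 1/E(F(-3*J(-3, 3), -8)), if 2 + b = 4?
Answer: -31/138 ≈ -0.22464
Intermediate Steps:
b = 2 (b = -2 + 4 = 2)
J(l, U) = -10 (J(l, U) = -5*2 = -10)
F(T, v) = -23 - T (F(T, v) = -6 + (-17 - T) = -23 - T)
E(x) = -138/31 (E(x) = 276*(-1/62) = -138/31)
1/E(F(-3*J(-3, 3), -8)) = 1/(-138/31) = -31/138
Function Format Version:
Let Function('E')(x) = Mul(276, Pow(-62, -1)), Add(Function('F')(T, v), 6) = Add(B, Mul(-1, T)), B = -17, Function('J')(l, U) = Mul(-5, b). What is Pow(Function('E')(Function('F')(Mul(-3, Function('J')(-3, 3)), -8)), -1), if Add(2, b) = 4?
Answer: Rational(-31, 138) ≈ -0.22464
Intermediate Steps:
b = 2 (b = Add(-2, 4) = 2)
Function('J')(l, U) = -10 (Function('J')(l, U) = Mul(-5, 2) = -10)
Function('F')(T, v) = Add(-23, Mul(-1, T)) (Function('F')(T, v) = Add(-6, Add(-17, Mul(-1, T))) = Add(-23, Mul(-1, T)))
Function('E')(x) = Rational(-138, 31) (Function('E')(x) = Mul(276, Rational(-1, 62)) = Rational(-138, 31))
Pow(Function('E')(Function('F')(Mul(-3, Function('J')(-3, 3)), -8)), -1) = Pow(Rational(-138, 31), -1) = Rational(-31, 138)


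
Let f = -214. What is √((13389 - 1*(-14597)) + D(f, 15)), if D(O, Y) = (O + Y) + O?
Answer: √27573 ≈ 166.05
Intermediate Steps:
D(O, Y) = Y + 2*O
√((13389 - 1*(-14597)) + D(f, 15)) = √((13389 - 1*(-14597)) + (15 + 2*(-214))) = √((13389 + 14597) + (15 - 428)) = √(27986 - 413) = √27573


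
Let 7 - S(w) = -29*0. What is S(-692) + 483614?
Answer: 483621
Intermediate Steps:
S(w) = 7 (S(w) = 7 - (-29)*0 = 7 - 1*0 = 7 + 0 = 7)
S(-692) + 483614 = 7 + 483614 = 483621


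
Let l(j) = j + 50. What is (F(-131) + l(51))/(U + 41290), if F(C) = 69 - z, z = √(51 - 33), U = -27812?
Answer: 85/6739 - 3*√2/13478 ≈ 0.012298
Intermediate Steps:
l(j) = 50 + j
z = 3*√2 (z = √18 = 3*√2 ≈ 4.2426)
F(C) = 69 - 3*√2
(F(-131) + l(51))/(U + 41290) = ((69 - 3*√2) + (50 + 51))/(-27812 + 41290) = ((69 - 3*√2) + 101)/13478 = (170 - 3*√2)*(1/13478) = 85/6739 - 3*√2/13478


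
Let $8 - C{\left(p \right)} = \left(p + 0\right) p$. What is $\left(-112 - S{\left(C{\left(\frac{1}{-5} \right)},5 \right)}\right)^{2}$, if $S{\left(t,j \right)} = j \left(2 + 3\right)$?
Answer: $18769$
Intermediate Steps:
$C{\left(p \right)} = 8 - p^{2}$ ($C{\left(p \right)} = 8 - \left(p + 0\right) p = 8 - p p = 8 - p^{2}$)
$S{\left(t,j \right)} = 5 j$ ($S{\left(t,j \right)} = j 5 = 5 j$)
$\left(-112 - S{\left(C{\left(\frac{1}{-5} \right)},5 \right)}\right)^{2} = \left(-112 - 5 \cdot 5\right)^{2} = \left(-112 - 25\right)^{2} = \left(-137\right)^{2} = 18769$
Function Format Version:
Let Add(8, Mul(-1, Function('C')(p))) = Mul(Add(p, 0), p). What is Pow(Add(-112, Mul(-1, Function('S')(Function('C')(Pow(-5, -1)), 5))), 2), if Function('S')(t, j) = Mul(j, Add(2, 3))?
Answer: 18769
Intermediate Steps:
Function('C')(p) = Add(8, Mul(-1, Pow(p, 2))) (Function('C')(p) = Add(8, Mul(-1, Mul(Add(p, 0), p))) = Add(8, Mul(-1, Mul(p, p))) = Add(8, Mul(-1, Pow(p, 2))))
Function('S')(t, j) = Mul(5, j) (Function('S')(t, j) = Mul(j, 5) = Mul(5, j))
Pow(Add(-112, Mul(-1, Function('S')(Function('C')(Pow(-5, -1)), 5))), 2) = Pow(Add(-112, Mul(-1, Mul(5, 5))), 2) = Pow(Add(-112, Mul(-1, 25)), 2) = Pow(Add(-112, -25), 2) = Pow(-137, 2) = 18769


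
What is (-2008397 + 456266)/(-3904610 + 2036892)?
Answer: 1552131/1867718 ≈ 0.83103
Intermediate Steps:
(-2008397 + 456266)/(-3904610 + 2036892) = -1552131/(-1867718) = -1552131*(-1/1867718) = 1552131/1867718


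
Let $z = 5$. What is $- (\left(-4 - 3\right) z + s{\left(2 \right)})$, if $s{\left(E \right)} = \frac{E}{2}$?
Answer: $34$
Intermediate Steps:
$s{\left(E \right)} = \frac{E}{2}$ ($s{\left(E \right)} = E \frac{1}{2} = \frac{E}{2}$)
$- (\left(-4 - 3\right) z + s{\left(2 \right)}) = - (\left(-4 - 3\right) 5 + \frac{1}{2} \cdot 2) = - (\left(-7\right) 5 + 1) = - (-35 + 1) = \left(-1\right) \left(-34\right) = 34$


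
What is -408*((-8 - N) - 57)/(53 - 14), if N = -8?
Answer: 7752/13 ≈ 596.31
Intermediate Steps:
-408*((-8 - N) - 57)/(53 - 14) = -408*((-8 - 1*(-8)) - 57)/(53 - 14) = -408*((-8 + 8) - 57)/39 = -408*(0 - 57)/39 = -(-23256)/39 = -408*(-19/13) = 7752/13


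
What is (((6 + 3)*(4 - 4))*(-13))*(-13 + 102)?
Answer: 0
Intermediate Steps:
(((6 + 3)*(4 - 4))*(-13))*(-13 + 102) = ((9*0)*(-13))*89 = (0*(-13))*89 = 0*89 = 0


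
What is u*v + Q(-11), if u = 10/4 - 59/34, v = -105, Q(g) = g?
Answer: -1552/17 ≈ -91.294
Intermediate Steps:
u = 13/17 (u = 10*(¼) - 59*1/34 = 5/2 - 59/34 = 13/17 ≈ 0.76471)
u*v + Q(-11) = (13/17)*(-105) - 11 = -1365/17 - 11 = -1552/17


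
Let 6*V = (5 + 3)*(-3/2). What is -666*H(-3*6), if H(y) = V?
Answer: 1332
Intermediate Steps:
V = -2 (V = ((5 + 3)*(-3/2))/6 = (8*(-3*½))/6 = (8*(-3/2))/6 = (⅙)*(-12) = -2)
H(y) = -2
-666*H(-3*6) = -666*(-2) = 1332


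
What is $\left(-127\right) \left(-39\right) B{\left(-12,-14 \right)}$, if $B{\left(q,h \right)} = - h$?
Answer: $69342$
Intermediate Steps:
$\left(-127\right) \left(-39\right) B{\left(-12,-14 \right)} = \left(-127\right) \left(-39\right) \left(\left(-1\right) \left(-14\right)\right) = 4953 \cdot 14 = 69342$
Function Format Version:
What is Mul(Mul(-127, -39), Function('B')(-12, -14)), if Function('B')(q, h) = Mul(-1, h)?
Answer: 69342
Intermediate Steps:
Mul(Mul(-127, -39), Function('B')(-12, -14)) = Mul(Mul(-127, -39), Mul(-1, -14)) = Mul(4953, 14) = 69342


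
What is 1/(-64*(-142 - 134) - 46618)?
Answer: -1/28954 ≈ -3.4538e-5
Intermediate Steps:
1/(-64*(-142 - 134) - 46618) = 1/(-64*(-276) - 46618) = 1/(17664 - 46618) = 1/(-28954) = -1/28954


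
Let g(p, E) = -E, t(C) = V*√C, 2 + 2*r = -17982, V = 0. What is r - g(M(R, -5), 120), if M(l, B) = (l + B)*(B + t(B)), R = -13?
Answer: -8872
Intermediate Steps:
r = -8992 (r = -1 + (½)*(-17982) = -1 - 8991 = -8992)
t(C) = 0 (t(C) = 0*√C = 0)
M(l, B) = B*(B + l) (M(l, B) = (l + B)*(B + 0) = (B + l)*B = B*(B + l))
r - g(M(R, -5), 120) = -8992 - (-1)*120 = -8992 - 1*(-120) = -8992 + 120 = -8872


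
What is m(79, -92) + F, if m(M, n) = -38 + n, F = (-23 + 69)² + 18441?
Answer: 20427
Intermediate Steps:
F = 20557 (F = 46² + 18441 = 2116 + 18441 = 20557)
m(79, -92) + F = (-38 - 92) + 20557 = -130 + 20557 = 20427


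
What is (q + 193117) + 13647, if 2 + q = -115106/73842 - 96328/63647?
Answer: 485865055216015/2349910887 ≈ 2.0676e+5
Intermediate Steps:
q = -11919423653/2349910887 (q = -2 + (-115106/73842 - 96328/63647) = -2 + (-115106*1/73842 - 96328*1/63647) = -2 + (-57553/36921 - 96328/63647) = -2 - 7219601879/2349910887 = -11919423653/2349910887 ≈ -5.0723)
(q + 193117) + 13647 = (-11919423653/2349910887 + 193117) + 13647 = 453795821341126/2349910887 + 13647 = 485865055216015/2349910887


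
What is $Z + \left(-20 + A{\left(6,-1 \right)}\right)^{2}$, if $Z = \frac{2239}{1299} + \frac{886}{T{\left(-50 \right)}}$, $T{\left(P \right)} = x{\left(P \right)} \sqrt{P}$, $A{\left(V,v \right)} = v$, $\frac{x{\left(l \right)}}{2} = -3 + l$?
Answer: $\frac{575098}{1299} + \frac{443 i \sqrt{2}}{530} \approx 442.72 + 1.1821 i$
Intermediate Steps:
$x{\left(l \right)} = -6 + 2 l$ ($x{\left(l \right)} = 2 \left(-3 + l\right) = -6 + 2 l$)
$T{\left(P \right)} = \sqrt{P} \left(-6 + 2 P\right)$ ($T{\left(P \right)} = \left(-6 + 2 P\right) \sqrt{P} = \sqrt{P} \left(-6 + 2 P\right)$)
$Z = \frac{2239}{1299} + \frac{443 i \sqrt{2}}{530}$ ($Z = \frac{2239}{1299} + \frac{886}{2 \sqrt{-50} \left(-3 - 50\right)} = 2239 \cdot \frac{1}{1299} + \frac{886}{2 \cdot 5 i \sqrt{2} \left(-53\right)} = \frac{2239}{1299} + \frac{886}{\left(-530\right) i \sqrt{2}} = \frac{2239}{1299} + 886 \frac{i \sqrt{2}}{1060} = \frac{2239}{1299} + \frac{443 i \sqrt{2}}{530} \approx 1.7236 + 1.1821 i$)
$Z + \left(-20 + A{\left(6,-1 \right)}\right)^{2} = \left(\frac{2239}{1299} + \frac{443 i \sqrt{2}}{530}\right) + \left(-20 - 1\right)^{2} = \left(\frac{2239}{1299} + \frac{443 i \sqrt{2}}{530}\right) + \left(-21\right)^{2} = \left(\frac{2239}{1299} + \frac{443 i \sqrt{2}}{530}\right) + 441 = \frac{575098}{1299} + \frac{443 i \sqrt{2}}{530}$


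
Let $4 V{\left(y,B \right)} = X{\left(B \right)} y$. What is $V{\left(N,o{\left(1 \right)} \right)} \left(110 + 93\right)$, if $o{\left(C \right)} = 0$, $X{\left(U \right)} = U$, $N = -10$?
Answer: $0$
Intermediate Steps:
$V{\left(y,B \right)} = \frac{B y}{4}$
$V{\left(N,o{\left(1 \right)} \right)} \left(110 + 93\right) = \frac{1}{4} \cdot 0 \left(-10\right) \left(110 + 93\right) = 0 \cdot 203 = 0$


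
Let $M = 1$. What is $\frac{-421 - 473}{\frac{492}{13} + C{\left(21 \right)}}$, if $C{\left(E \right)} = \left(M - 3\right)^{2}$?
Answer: $- \frac{5811}{272} \approx -21.364$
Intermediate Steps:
$C{\left(E \right)} = 4$ ($C{\left(E \right)} = \left(1 - 3\right)^{2} = \left(-2\right)^{2} = 4$)
$\frac{-421 - 473}{\frac{492}{13} + C{\left(21 \right)}} = \frac{-421 - 473}{\frac{492}{13} + 4} = - \frac{894}{492 \cdot \frac{1}{13} + 4} = - \frac{894}{\frac{492}{13} + 4} = - \frac{894}{\frac{544}{13}} = \left(-894\right) \frac{13}{544} = - \frac{5811}{272}$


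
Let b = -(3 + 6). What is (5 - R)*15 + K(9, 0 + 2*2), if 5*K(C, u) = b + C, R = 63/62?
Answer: 3705/62 ≈ 59.758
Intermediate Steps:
R = 63/62 (R = 63*(1/62) = 63/62 ≈ 1.0161)
b = -9 (b = -1*9 = -9)
K(C, u) = -9/5 + C/5 (K(C, u) = (-9 + C)/5 = -9/5 + C/5)
(5 - R)*15 + K(9, 0 + 2*2) = (5 - 1*63/62)*15 + (-9/5 + (⅕)*9) = (5 - 63/62)*15 + (-9/5 + 9/5) = (247/62)*15 + 0 = 3705/62 + 0 = 3705/62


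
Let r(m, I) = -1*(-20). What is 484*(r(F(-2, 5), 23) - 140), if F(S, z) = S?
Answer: -58080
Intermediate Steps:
r(m, I) = 20
484*(r(F(-2, 5), 23) - 140) = 484*(20 - 140) = 484*(-120) = -58080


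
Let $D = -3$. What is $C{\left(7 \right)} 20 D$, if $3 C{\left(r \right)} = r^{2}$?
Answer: $-980$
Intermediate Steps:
$C{\left(r \right)} = \frac{r^{2}}{3}$
$C{\left(7 \right)} 20 D = \frac{7^{2}}{3} \cdot 20 \left(-3\right) = \frac{1}{3} \cdot 49 \cdot 20 \left(-3\right) = \frac{49}{3} \cdot 20 \left(-3\right) = \frac{980}{3} \left(-3\right) = -980$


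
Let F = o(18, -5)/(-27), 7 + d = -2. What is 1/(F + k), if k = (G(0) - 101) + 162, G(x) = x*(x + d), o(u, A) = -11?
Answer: 27/1658 ≈ 0.016285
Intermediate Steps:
d = -9 (d = -7 - 2 = -9)
F = 11/27 (F = -11/(-27) = -11*(-1/27) = 11/27 ≈ 0.40741)
G(x) = x*(-9 + x) (G(x) = x*(x - 9) = x*(-9 + x))
k = 61 (k = (0*(-9 + 0) - 101) + 162 = (0*(-9) - 101) + 162 = (0 - 101) + 162 = -101 + 162 = 61)
1/(F + k) = 1/(11/27 + 61) = 1/(1658/27) = 27/1658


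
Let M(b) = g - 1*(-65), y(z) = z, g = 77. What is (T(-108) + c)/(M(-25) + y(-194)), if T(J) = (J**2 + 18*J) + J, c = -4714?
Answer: -2449/26 ≈ -94.192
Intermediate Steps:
M(b) = 142 (M(b) = 77 - 1*(-65) = 77 + 65 = 142)
T(J) = J**2 + 19*J
(T(-108) + c)/(M(-25) + y(-194)) = (-108*(19 - 108) - 4714)/(142 - 194) = (-108*(-89) - 4714)/(-52) = (9612 - 4714)*(-1/52) = 4898*(-1/52) = -2449/26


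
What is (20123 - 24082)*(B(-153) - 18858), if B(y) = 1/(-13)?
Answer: 970568645/13 ≈ 7.4659e+7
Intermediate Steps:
B(y) = -1/13
(20123 - 24082)*(B(-153) - 18858) = (20123 - 24082)*(-1/13 - 18858) = -3959*(-245155/13) = 970568645/13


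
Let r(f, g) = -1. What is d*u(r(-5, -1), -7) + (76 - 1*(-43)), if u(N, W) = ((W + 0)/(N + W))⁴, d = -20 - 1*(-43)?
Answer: 542647/4096 ≈ 132.48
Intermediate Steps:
d = 23 (d = -20 + 43 = 23)
u(N, W) = W⁴/(N + W)⁴ (u(N, W) = (W/(N + W))⁴ = W⁴/(N + W)⁴)
d*u(r(-5, -1), -7) + (76 - 1*(-43)) = 23*((-7)⁴/(-1 - 7)⁴) + (76 - 1*(-43)) = 23*(2401/(-8)⁴) + (76 + 43) = 23*(2401*(1/4096)) + 119 = 23*(2401/4096) + 119 = 55223/4096 + 119 = 542647/4096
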